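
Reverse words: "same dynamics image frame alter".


Original: "same dynamics image frame alter"
Words (1..n): same | dynamics | image | frame | alter
Reversed (n..1): alter | frame | image | dynamics | same
Result = "alter frame image dynamics same"


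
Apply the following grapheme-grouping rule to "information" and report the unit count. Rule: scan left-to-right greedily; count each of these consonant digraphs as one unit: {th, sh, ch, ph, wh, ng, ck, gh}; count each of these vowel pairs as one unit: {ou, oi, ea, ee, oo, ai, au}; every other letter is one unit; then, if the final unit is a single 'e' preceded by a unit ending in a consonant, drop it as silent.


Word: "information" (11 letters)
Left-to-right scan:
  1. 'i' (letter)
  2. 'n' (letter)
  3. 'f' (letter)
  4. 'o' (letter)
  5. 'r' (letter)
  6. 'm' (letter)
  7. 'a' (letter)
  8. 't' (letter)
  9. 'i' (letter)
  10. 'o' (letter)
  11. 'n' (letter)
Units from scan: 11
Sound units = 11 units


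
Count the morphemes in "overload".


Word: "overload"
Morphemes: over- | load
Each morpheme carries meaning
= 2 morphemes


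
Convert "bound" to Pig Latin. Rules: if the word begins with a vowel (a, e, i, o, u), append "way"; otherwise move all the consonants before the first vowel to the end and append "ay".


Word: "bound"
Starts with consonant(s) → move to end, add 'ay'
Consonant cluster: "b"
Pig Latin = "oundbay"


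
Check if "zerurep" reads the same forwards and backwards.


Word: "zerurep"
Reversed: "perurez"
Forward == Backward? zerurep != perurez
Palindrome = No


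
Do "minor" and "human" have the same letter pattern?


Pattern of "minor": [0, 1, 2, 3, 4]
Pattern of "human": [0, 1, 2, 3, 4]
Patterns match
Same pattern = Yes


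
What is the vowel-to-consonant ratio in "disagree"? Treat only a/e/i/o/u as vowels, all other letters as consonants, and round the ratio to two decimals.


Word: "disagree"
Vowels (a,e,i,o,u): 4
Consonants: 4
Ratio = 4/4
= 1.00


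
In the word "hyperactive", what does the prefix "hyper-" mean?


Prefix: hyper-
Example: hyperactive (hyper- + active)
Meaning = over / excessive


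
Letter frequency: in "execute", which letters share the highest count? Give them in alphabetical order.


Word: "execute"
Letter counts:
  'c': 1
  'e': 3
  't': 1
  'u': 1
  'x': 1
Maximum count = 3
Most frequent = 'e' (3 times each)


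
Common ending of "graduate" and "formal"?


Word 1: "graduate"
Word 2: "formal"
Comparing from end:
  Pos -1: 'e' != 'l' (stop)
LCS = "" (length 0)


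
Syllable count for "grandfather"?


Word: "grandfather"
Syllable breakdown: grand / fa / ther
Counting: 3 parts
= 3 syllables


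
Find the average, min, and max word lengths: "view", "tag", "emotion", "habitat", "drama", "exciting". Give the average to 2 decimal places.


Lengths: "view"=4, "tag"=3, "emotion"=7, "habitat"=7, "drama"=5, "exciting"=8
Sum = 34, Count = 6
Average = 34/6 = 5.67
= avg=5.67, min=3, max=8


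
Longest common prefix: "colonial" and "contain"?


Word 1: "colonial"
Word 2: "contain"
Comparing from start:
  Pos 0: 'c' == 'c'
  Pos 1: 'o' == 'o'
  Pos 2: 'l' != 'n' (stop)
LCP = "co" (length 2)


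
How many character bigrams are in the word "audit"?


Word: "audit" (length 5)
Number of 2-grams = length - 2 + 1 = 5 - 2 + 1
= 4


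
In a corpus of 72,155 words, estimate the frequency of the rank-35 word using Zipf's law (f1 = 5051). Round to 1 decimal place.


Zipf's law: f(r) = f(1) / r
f(1) = 5051
f(35) = 5051 / 35
= 144.3 occurrences


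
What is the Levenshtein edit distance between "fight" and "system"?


Word 1: "fight" (length 5)
Word 2: "system" (length 6)
One optimal edit sequence (insert/delete/substitute each cost 1):
  1. insert 's'  (+1)
  2. substitute 'f' -> 'y'  (+1)
  3. substitute 'i' -> 's'  (+1)
  4. substitute 'g' -> 't'  (+1)
  5. substitute 'h' -> 'e'  (+1)
  6. substitute 't' -> 'm'  (+1)
Total edit operations: 6
Edit distance = 6


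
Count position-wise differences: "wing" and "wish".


Comparing character by character (same length = 4):
  Pos 0: 'w' vs 'w' =
  Pos 1: 'i' vs 'i' =
  Pos 2: 'n' vs 's' !=
  Pos 3: 'g' vs 'h' !=
Hamming distance = 2


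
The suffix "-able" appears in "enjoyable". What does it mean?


Suffix: -able
As in: enjoyable -> enjoy + -able
Meaning = capable of


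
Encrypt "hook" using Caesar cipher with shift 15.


Word: "hook"
Shift: 15
Each letter → (letter + shift) mod 26:
  'h' (7) + 15 = 22 → 'w'
  'o' (14) + 15 = 3 → 'd'
  'o' (14) + 15 = 3 → 'd'
  'k' (10) + 15 = 25 → 'z'
Result = "wddz"


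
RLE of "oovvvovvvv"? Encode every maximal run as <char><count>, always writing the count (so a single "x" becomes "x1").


String: "oovvvovvvv"
Scanning for consecutive runs:
  'o' x 2
  'v' x 3
  'o' x 1
  'v' x 4
RLE = "o2v3o1v4"


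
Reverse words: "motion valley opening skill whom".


Original: "motion valley opening skill whom"
Words (1..n): motion | valley | opening | skill | whom
Reversed (n..1): whom | skill | opening | valley | motion
Result = "whom skill opening valley motion"


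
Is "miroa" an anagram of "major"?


Word 1: "major" → sorted: ajmor
Word 2: "miroa" → sorted: aimor
Same letters? ajmor != aimor
Anagram = No


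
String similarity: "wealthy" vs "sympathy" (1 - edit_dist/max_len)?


Word 1: "wealthy" (length 7)
Word 2: "sympathy" (length 8)
One optimal edit sequence:
  1. insert 's'  (+1)
  2. substitute 'w' -> 'y'  (+1)
  3. substitute 'e' -> 'm'  (+1)
  4. substitute 'a' -> 'p'  (+1)
  5. substitute 'l' -> 'a'  (+1)
  6. keep 't'
  7. keep 'h'
  8. keep 'y'
Edit distance = 5
Max length = max(7, 8) = 8
Similarity = 1 - 5/8
= 0.3750


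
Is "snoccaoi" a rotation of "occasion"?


Word: "occasion", Candidate: "snoccaoi"
Method: check if candidate is substring of word+word
"occasionoccasion" contains "snoccaoi"? No
Is rotation = No


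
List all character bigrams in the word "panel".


Word: "panel" (length 5)
Number of bigrams = 5 - 2 + 1 = 4
  Position 0: "pa"
  Position 1: "an"
  Position 2: "ne"
  Position 3: "el"
Bigrams = "pa", "an", "ne", "el"


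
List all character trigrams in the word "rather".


Word: "rather" (length 6)
Number of trigrams = 6 - 3 + 1 = 4
  Position 0: "rat"
  Position 1: "ath"
  Position 2: "the"
  Position 3: "her"
Trigrams = "rat", "ath", "the", "her"


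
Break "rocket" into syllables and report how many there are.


Word: "rocket"
Syllable breakdown: rock | et
Counting: 2 parts
= 2 syllables


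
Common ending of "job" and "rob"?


Word 1: "job"
Word 2: "rob"
Comparing from end:
  Pos -1: 'b' == 'b'
  Pos -2: 'o' == 'o'
  Pos -3: 'j' != 'r' (stop)
LCS = "ob" (length 2)


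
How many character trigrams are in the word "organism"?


Word: "organism" (length 8)
Number of 3-grams = length - 3 + 1 = 8 - 3 + 1
= 6


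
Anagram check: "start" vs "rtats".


Word 1: "start" → sorted: arstt
Word 2: "rtats" → sorted: arstt
Same letters? arstt == arstt
Anagram = Yes


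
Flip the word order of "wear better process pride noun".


Original: "wear better process pride noun"
Words (1..n): wear | better | process | pride | noun
Reversed (n..1): noun | pride | process | better | wear
Result = "noun pride process better wear"


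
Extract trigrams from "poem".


Word: "poem" (length 4)
Number of trigrams = 4 - 3 + 1 = 2
  Position 0: "poe"
  Position 1: "oem"
Trigrams = "poe", "oem"


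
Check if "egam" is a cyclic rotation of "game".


Word: "game", Candidate: "egam"
Method: check if candidate is substring of word+word
"gamegame" contains "egam"? Yes
Is rotation = Yes


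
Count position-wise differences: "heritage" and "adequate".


Comparing character by character (same length = 8):
  Pos 0: 'h' vs 'a' !=
  Pos 1: 'e' vs 'd' !=
  Pos 2: 'r' vs 'e' !=
  Pos 3: 'i' vs 'q' !=
  Pos 4: 't' vs 'u' !=
  Pos 5: 'a' vs 'a' =
  Pos 6: 'g' vs 't' !=
  Pos 7: 'e' vs 'e' =
Hamming distance = 6


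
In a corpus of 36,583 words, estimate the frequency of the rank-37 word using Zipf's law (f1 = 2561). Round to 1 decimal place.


Zipf's law: f(r) = f(1) / r
f(1) = 2561
f(37) = 2561 / 37
= 69.2 occurrences


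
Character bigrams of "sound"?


Word: "sound" (length 5)
Number of bigrams = 5 - 2 + 1 = 4
  Position 0: "so"
  Position 1: "ou"
  Position 2: "un"
  Position 3: "nd"
Bigrams = "so", "ou", "un", "nd"


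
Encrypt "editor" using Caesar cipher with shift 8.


Word: "editor"
Shift: 8
Each letter → (letter + shift) mod 26:
  'e' (4) + 8 = 12 → 'm'
  'd' (3) + 8 = 11 → 'l'
  'i' (8) + 8 = 16 → 'q'
  't' (19) + 8 = 1 → 'b'
  'o' (14) + 8 = 22 → 'w'
  'r' (17) + 8 = 25 → 'z'
Result = "mlqbwz"


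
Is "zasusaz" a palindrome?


Word: "zasusaz"
Reversed: "zasusaz"
Forward == Backward? zasusaz == zasusaz
Palindrome = Yes


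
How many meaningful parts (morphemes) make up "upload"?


Word: "upload"
Morphemes: up- | load
Each morpheme carries meaning
= 2 morphemes


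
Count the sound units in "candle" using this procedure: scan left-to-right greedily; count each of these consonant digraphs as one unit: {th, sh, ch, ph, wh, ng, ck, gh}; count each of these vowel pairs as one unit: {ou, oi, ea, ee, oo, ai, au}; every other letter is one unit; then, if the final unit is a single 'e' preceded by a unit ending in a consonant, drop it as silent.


Word: "candle" (6 letters)
Left-to-right scan:
  (1) 'c' (letter)
  (2) 'a' (letter)
  (3) 'n' (letter)
  (4) 'd' (letter)
  (5) 'l' (letter)
  (6) 'e' (letter)
Units from scan: 6
Final unit is 'e' after a consonant -> drop as silent (-1)
Sound units = 5 units


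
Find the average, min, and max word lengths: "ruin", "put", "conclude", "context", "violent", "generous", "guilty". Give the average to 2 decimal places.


Lengths: "ruin"=4, "put"=3, "conclude"=8, "context"=7, "violent"=7, "generous"=8, "guilty"=6
Sum = 43, Count = 7
Average = 43/7 = 6.14
= avg=6.14, min=3, max=8


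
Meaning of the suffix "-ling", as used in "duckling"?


Suffix: -ling
As in: duckling -> duck + -ling
Meaning = small / young


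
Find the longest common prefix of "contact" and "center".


Word 1: "contact"
Word 2: "center"
Comparing from start:
  Pos 0: 'c' == 'c'
  Pos 1: 'o' != 'e' (stop)
LCP = "c" (length 1)


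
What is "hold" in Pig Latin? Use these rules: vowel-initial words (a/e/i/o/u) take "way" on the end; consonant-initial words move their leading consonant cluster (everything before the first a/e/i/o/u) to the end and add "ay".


Word: "hold"
Starts with consonant(s) → move to end, add 'ay'
Consonant cluster: "h"
Pig Latin = "oldhay"


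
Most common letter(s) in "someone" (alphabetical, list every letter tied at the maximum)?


Word: "someone"
Letter counts:
  'e': 2
  'm': 1
  'n': 1
  'o': 2
  's': 1
Maximum count = 2
Most frequent = 'e', 'o' (2 times each)


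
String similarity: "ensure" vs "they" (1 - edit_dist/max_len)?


Word 1: "ensure" (length 6)
Word 2: "they" (length 4)
One optimal edit sequence:
  1. delete 'e'  (+1)
  2. delete 'n'  (+1)
  3. substitute 's' -> 't'  (+1)
  4. substitute 'u' -> 'h'  (+1)
  5. substitute 'r' -> 'e'  (+1)
  6. substitute 'e' -> 'y'  (+1)
Edit distance = 6
Max length = max(6, 4) = 6
Similarity = 1 - 6/6
= 0.0000


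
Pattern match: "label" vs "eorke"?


Pattern of "label": [0, 1, 2, 3, 0]
Pattern of "eorke": [0, 1, 2, 3, 0]
Patterns match
Same pattern = Yes


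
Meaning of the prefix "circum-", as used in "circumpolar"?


Prefix: circum-
Example: circumpolar (circum- + polar)
Meaning = around


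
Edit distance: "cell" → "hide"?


Word 1: "cell" (length 4)
Word 2: "hide" (length 4)
One optimal edit sequence (insert/delete/substitute each cost 1):
  1. substitute 'c' -> 'h'  (+1)
  2. substitute 'e' -> 'i'  (+1)
  3. substitute 'l' -> 'd'  (+1)
  4. substitute 'l' -> 'e'  (+1)
Total edit operations: 4
Edit distance = 4


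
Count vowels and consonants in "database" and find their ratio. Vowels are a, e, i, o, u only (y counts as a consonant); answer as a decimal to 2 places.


Word: "database"
Vowels (a,e,i,o,u): 4
Consonants: 4
Ratio = 4/4
= 1.00


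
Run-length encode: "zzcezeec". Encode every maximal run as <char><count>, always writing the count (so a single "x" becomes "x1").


String: "zzcezeec"
Scanning for consecutive runs:
  'z' x 2
  'c' x 1
  'e' x 1
  'z' x 1
  'e' x 2
  'c' x 1
RLE = "z2c1e1z1e2c1"


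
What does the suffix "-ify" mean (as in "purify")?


Suffix: -ify
As in: purify -> pure + -ify, with a spelling change
Meaning = to make


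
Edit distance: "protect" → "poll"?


Word 1: "protect" (length 7)
Word 2: "poll" (length 4)
One optimal edit sequence (insert/delete/substitute each cost 1):
  1. keep 'p'
  2. delete 'r'  (+1)
  3. keep 'o'
  4. delete 't'  (+1)
  5. delete 'e'  (+1)
  6. substitute 'c' -> 'l'  (+1)
  7. substitute 't' -> 'l'  (+1)
Total edit operations: 5
Edit distance = 5


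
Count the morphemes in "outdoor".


Word: "outdoor"
Morphemes: out- | door
Each morpheme carries meaning
= 2 morphemes


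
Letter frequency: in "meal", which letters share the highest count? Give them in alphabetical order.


Word: "meal"
Letter counts:
  'a': 1
  'e': 1
  'l': 1
  'm': 1
Maximum count = 1
Most frequent = 'a', 'e', 'l', 'm' (1 time each)


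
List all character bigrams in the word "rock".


Word: "rock" (length 4)
Number of bigrams = 4 - 2 + 1 = 3
  Position 0: "ro"
  Position 1: "oc"
  Position 2: "ck"
Bigrams = "ro", "oc", "ck"


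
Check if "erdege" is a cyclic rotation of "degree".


Word: "degree", Candidate: "erdege"
Method: check if candidate is substring of word+word
"degreedegree" contains "erdege"? No
Is rotation = No


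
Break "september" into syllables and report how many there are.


Word: "september"
Syllable breakdown: sep-tem-ber
Counting: 3 parts
= 3 syllables


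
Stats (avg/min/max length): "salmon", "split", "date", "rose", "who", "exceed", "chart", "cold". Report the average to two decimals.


Lengths: "salmon"=6, "split"=5, "date"=4, "rose"=4, "who"=3, "exceed"=6, "chart"=5, "cold"=4
Sum = 37, Count = 8
Average = 37/8 = 4.63
= avg=4.63, min=3, max=6


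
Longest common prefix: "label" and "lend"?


Word 1: "label"
Word 2: "lend"
Comparing from start:
  Pos 0: 'l' == 'l'
  Pos 1: 'a' != 'e' (stop)
LCP = "l" (length 1)


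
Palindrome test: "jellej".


Word: "jellej"
Reversed: "jellej"
Forward == Backward? jellej == jellej
Palindrome = Yes


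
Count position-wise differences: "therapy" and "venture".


Comparing character by character (same length = 7):
  Pos 0: 't' vs 'v' !=
  Pos 1: 'h' vs 'e' !=
  Pos 2: 'e' vs 'n' !=
  Pos 3: 'r' vs 't' !=
  Pos 4: 'a' vs 'u' !=
  Pos 5: 'p' vs 'r' !=
  Pos 6: 'y' vs 'e' !=
Hamming distance = 7


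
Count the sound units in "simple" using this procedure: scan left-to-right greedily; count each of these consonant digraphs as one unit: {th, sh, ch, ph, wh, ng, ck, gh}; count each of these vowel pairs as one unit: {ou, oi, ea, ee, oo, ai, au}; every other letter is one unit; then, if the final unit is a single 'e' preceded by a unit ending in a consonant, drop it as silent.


Word: "simple" (6 letters)
Left-to-right scan:
  [1] 's' (letter)
  [2] 'i' (letter)
  [3] 'm' (letter)
  [4] 'p' (letter)
  [5] 'l' (letter)
  [6] 'e' (letter)
Units from scan: 6
Final unit is 'e' after a consonant -> drop as silent (-1)
Sound units = 5 units


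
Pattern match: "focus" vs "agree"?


Pattern of "focus": [0, 1, 2, 3, 4]
Pattern of "agree": [0, 1, 2, 3, 3]
Patterns do not match
Same pattern = No


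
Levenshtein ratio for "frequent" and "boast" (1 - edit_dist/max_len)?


Word 1: "frequent" (length 8)
Word 2: "boast" (length 5)
One optimal edit sequence:
  1. delete 'f'  (+1)
  2. delete 'r'  (+1)
  3. delete 'e'  (+1)
  4. substitute 'q' -> 'b'  (+1)
  5. substitute 'u' -> 'o'  (+1)
  6. substitute 'e' -> 'a'  (+1)
  7. substitute 'n' -> 's'  (+1)
  8. keep 't'
Edit distance = 7
Max length = max(8, 5) = 8
Similarity = 1 - 7/8
= 0.1250


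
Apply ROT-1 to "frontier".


Word: "frontier"
Shift: 1
Each letter → (letter + shift) mod 26:
  'f' (5) + 1 = 6 → 'g'
  'r' (17) + 1 = 18 → 's'
  'o' (14) + 1 = 15 → 'p'
  'n' (13) + 1 = 14 → 'o'
  't' (19) + 1 = 20 → 'u'
  'i' (8) + 1 = 9 → 'j'
  'e' (4) + 1 = 5 → 'f'
  'r' (17) + 1 = 18 → 's'
Result = "gspoujfs"


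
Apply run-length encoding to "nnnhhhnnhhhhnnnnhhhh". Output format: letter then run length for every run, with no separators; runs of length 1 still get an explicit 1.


String: "nnnhhhnnhhhhnnnnhhhh"
Scanning for consecutive runs:
  'n' x 3
  'h' x 3
  'n' x 2
  'h' x 4
  'n' x 4
  'h' x 4
RLE = "n3h3n2h4n4h4"


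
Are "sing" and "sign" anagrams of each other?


Word 1: "sing" → sorted: gins
Word 2: "sign" → sorted: gins
Same letters? gins == gins
Anagram = Yes


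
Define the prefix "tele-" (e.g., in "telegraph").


Prefix: tele-
As in: telegraph -> tele- + graph
Meaning = distant


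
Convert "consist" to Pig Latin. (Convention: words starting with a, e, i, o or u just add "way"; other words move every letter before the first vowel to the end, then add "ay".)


Word: "consist"
Starts with consonant(s) → move to end, add 'ay'
Consonant cluster: "c"
Pig Latin = "onsistcay"


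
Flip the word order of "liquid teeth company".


Original: "liquid teeth company"
Words (1..n): liquid | teeth | company
Reversed (n..1): company | teeth | liquid
Result = "company teeth liquid"


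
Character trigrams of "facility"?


Word: "facility" (length 8)
Number of trigrams = 8 - 3 + 1 = 6
  Position 0: "fac"
  Position 1: "aci"
  Position 2: "cil"
  Position 3: "ili"
  Position 4: "lit"
  Position 5: "ity"
Trigrams = "fac", "aci", "cil", "ili", "lit", "ity"


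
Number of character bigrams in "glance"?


Word: "glance" (length 6)
Number of 2-grams = length - 2 + 1 = 6 - 2 + 1
= 5


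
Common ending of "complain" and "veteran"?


Word 1: "complain"
Word 2: "veteran"
Comparing from end:
  Pos -1: 'n' == 'n'
  Pos -2: 'i' != 'a' (stop)
LCS = "n" (length 1)


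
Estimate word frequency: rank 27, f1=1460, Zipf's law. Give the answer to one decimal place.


Zipf's law: f(r) = f(1) / r
f(1) = 1460
f(27) = 1460 / 27
= 54.1 occurrences


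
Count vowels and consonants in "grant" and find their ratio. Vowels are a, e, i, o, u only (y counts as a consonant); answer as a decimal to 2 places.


Word: "grant"
Vowels (a,e,i,o,u): 1
Consonants: 4
Ratio = 1/4
= 0.25


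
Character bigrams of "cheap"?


Word: "cheap" (length 5)
Number of bigrams = 5 - 2 + 1 = 4
  Position 0: "ch"
  Position 1: "he"
  Position 2: "ea"
  Position 3: "ap"
Bigrams = "ch", "he", "ea", "ap"


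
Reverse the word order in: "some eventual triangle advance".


Original: "some eventual triangle advance"
Words (1..n): some | eventual | triangle | advance
Reversed (n..1): advance | triangle | eventual | some
Result = "advance triangle eventual some"


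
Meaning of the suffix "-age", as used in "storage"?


Suffix: -age
Example: storage = store + -age, with a spelling change
Meaning = result / collection


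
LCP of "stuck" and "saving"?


Word 1: "stuck"
Word 2: "saving"
Comparing from start:
  Pos 0: 's' == 's'
  Pos 1: 't' != 'a' (stop)
LCP = "s" (length 1)


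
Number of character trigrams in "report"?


Word: "report" (length 6)
Number of 3-grams = length - 3 + 1 = 6 - 3 + 1
= 4


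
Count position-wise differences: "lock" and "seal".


Comparing character by character (same length = 4):
  Pos 0: 'l' vs 's' !=
  Pos 1: 'o' vs 'e' !=
  Pos 2: 'c' vs 'a' !=
  Pos 3: 'k' vs 'l' !=
Hamming distance = 4


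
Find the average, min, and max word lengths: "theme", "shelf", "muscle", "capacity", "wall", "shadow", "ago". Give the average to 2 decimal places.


Lengths: "theme"=5, "shelf"=5, "muscle"=6, "capacity"=8, "wall"=4, "shadow"=6, "ago"=3
Sum = 37, Count = 7
Average = 37/7 = 5.29
= avg=5.29, min=3, max=8


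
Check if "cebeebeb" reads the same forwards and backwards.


Word: "cebeebeb"
Reversed: "bebeebec"
Forward == Backward? cebeebeb != bebeebec
Palindrome = No


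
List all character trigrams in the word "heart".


Word: "heart" (length 5)
Number of trigrams = 5 - 3 + 1 = 3
  Position 0: "hea"
  Position 1: "ear"
  Position 2: "art"
Trigrams = "hea", "ear", "art"


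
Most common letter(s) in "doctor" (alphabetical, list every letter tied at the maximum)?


Word: "doctor"
Letter counts:
  'c': 1
  'd': 1
  'o': 2
  'r': 1
  't': 1
Maximum count = 2
Most frequent = 'o' (2 times each)


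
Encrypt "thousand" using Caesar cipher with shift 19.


Word: "thousand"
Shift: 19
Each letter → (letter + shift) mod 26:
  't' (19) + 19 = 12 → 'm'
  'h' (7) + 19 = 0 → 'a'
  'o' (14) + 19 = 7 → 'h'
  'u' (20) + 19 = 13 → 'n'
  's' (18) + 19 = 11 → 'l'
  'a' (0) + 19 = 19 → 't'
  'n' (13) + 19 = 6 → 'g'
  'd' (3) + 19 = 22 → 'w'
Result = "mahnltgw"


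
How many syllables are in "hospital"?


Word: "hospital"
Syllable breakdown: hos-pi-tal
Counting: 3 parts
= 3 syllables


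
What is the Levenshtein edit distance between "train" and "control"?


Word 1: "train" (length 5)
Word 2: "control" (length 7)
One optimal edit sequence (insert/delete/substitute each cost 1):
  1. insert 'c'  (+1)
  2. insert 'o'  (+1)
  3. insert 'n'  (+1)
  4. keep 't'
  5. keep 'r'
  6. delete 'a'  (+1)
  7. substitute 'i' -> 'o'  (+1)
  8. substitute 'n' -> 'l'  (+1)
Total edit operations: 6
Edit distance = 6


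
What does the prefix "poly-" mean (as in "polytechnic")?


Prefix: poly-
Example: polytechnic = poly- + technic
Meaning = many


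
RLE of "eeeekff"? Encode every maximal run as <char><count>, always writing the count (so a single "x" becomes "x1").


String: "eeeekff"
Scanning for consecutive runs:
  'e' x 4
  'k' x 1
  'f' x 2
RLE = "e4k1f2"


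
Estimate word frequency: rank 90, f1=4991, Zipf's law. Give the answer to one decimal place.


Zipf's law: f(r) = f(1) / r
f(1) = 4991
f(90) = 4991 / 90
= 55.5 occurrences


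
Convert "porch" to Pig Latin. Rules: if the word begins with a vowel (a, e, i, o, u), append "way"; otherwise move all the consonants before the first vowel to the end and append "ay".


Word: "porch"
Starts with consonant(s) → move to end, add 'ay'
Consonant cluster: "p"
Pig Latin = "orchpay"


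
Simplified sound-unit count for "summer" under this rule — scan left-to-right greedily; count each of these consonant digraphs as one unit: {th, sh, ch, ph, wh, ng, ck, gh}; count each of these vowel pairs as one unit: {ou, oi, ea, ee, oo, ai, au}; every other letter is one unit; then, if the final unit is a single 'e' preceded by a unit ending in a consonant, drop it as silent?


Word: "summer" (6 letters)
Left-to-right scan:
  1. 's' (letter)
  2. 'u' (letter)
  3. 'm' (letter)
  4. 'm' (letter)
  5. 'e' (letter)
  6. 'r' (letter)
Units from scan: 6
Sound units = 6 units


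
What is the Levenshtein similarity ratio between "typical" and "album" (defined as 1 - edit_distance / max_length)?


Word 1: "typical" (length 7)
Word 2: "album" (length 5)
One optimal edit sequence:
  1. delete 't'  (+1)
  2. delete 'y'  (+1)
  3. substitute 'p' -> 'a'  (+1)
  4. substitute 'i' -> 'l'  (+1)
  5. substitute 'c' -> 'b'  (+1)
  6. substitute 'a' -> 'u'  (+1)
  7. substitute 'l' -> 'm'  (+1)
Edit distance = 7
Max length = max(7, 5) = 7
Similarity = 1 - 7/7
= 0.0000


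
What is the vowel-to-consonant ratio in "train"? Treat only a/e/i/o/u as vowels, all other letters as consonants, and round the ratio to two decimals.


Word: "train"
Vowels (a,e,i,o,u): 2
Consonants: 3
Ratio = 2/3
= 0.67


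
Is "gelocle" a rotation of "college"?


Word: "college", Candidate: "gelocle"
Method: check if candidate is substring of word+word
"collegecollege" contains "gelocle"? No
Is rotation = No


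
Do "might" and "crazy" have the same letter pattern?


Pattern of "might": [0, 1, 2, 3, 4]
Pattern of "crazy": [0, 1, 2, 3, 4]
Patterns match
Same pattern = Yes


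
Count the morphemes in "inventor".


Word: "inventor"
Morphemes: invent / -or
Each morpheme carries meaning
= 2 morphemes


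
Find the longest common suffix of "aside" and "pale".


Word 1: "aside"
Word 2: "pale"
Comparing from end:
  Pos -1: 'e' == 'e'
  Pos -2: 'd' != 'l' (stop)
LCS = "e" (length 1)


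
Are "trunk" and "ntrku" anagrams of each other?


Word 1: "trunk" → sorted: knrtu
Word 2: "ntrku" → sorted: knrtu
Same letters? knrtu == knrtu
Anagram = Yes


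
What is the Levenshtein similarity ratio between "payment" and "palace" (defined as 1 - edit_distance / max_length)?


Word 1: "payment" (length 7)
Word 2: "palace" (length 6)
One optimal edit sequence:
  1. keep 'p'
  2. keep 'a'
  3. delete 'y'  (+1)
  4. substitute 'm' -> 'l'  (+1)
  5. substitute 'e' -> 'a'  (+1)
  6. substitute 'n' -> 'c'  (+1)
  7. substitute 't' -> 'e'  (+1)
Edit distance = 5
Max length = max(7, 6) = 7
Similarity = 1 - 5/7
= 0.2857


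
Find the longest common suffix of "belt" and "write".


Word 1: "belt"
Word 2: "write"
Comparing from end:
  Pos -1: 't' != 'e' (stop)
LCS = "" (length 0)


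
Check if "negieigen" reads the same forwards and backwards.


Word: "negieigen"
Reversed: "negieigen"
Forward == Backward? negieigen == negieigen
Palindrome = Yes


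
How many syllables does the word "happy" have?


Word: "happy"
Syllable breakdown: hap · py
Counting: 2 parts
= 2 syllables


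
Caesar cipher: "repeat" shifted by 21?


Word: "repeat"
Shift: 21
Each letter → (letter + shift) mod 26:
  'r' (17) + 21 = 12 → 'm'
  'e' (4) + 21 = 25 → 'z'
  'p' (15) + 21 = 10 → 'k'
  'e' (4) + 21 = 25 → 'z'
  'a' (0) + 21 = 21 → 'v'
  't' (19) + 21 = 14 → 'o'
Result = "mzkzvo"


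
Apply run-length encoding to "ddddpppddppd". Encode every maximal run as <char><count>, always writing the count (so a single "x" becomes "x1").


String: "ddddpppddppd"
Scanning for consecutive runs:
  'd' x 4
  'p' x 3
  'd' x 2
  'p' x 2
  'd' x 1
RLE = "d4p3d2p2d1"


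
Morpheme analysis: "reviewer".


Word: "reviewer"
Morphemes: re- / view / -er
Each morpheme carries meaning
= 3 morphemes


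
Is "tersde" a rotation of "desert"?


Word: "desert", Candidate: "tersde"
Method: check if candidate is substring of word+word
"desertdesert" contains "tersde"? No
Is rotation = No


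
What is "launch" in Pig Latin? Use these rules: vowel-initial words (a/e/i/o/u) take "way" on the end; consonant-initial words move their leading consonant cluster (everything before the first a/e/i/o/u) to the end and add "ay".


Word: "launch"
Starts with consonant(s) → move to end, add 'ay'
Consonant cluster: "l"
Pig Latin = "aunchlay"


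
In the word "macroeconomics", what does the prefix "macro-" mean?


Prefix: macro-
Example: macroeconomics = macro- + economics
Meaning = large


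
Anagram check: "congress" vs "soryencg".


Word 1: "congress" → sorted: cegnorss
Word 2: "soryencg" → sorted: cegnorsy
Same letters? cegnorss != cegnorsy
Anagram = No


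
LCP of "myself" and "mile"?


Word 1: "myself"
Word 2: "mile"
Comparing from start:
  Pos 0: 'm' == 'm'
  Pos 1: 'y' != 'i' (stop)
LCP = "m" (length 1)


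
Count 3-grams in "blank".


Word: "blank" (length 5)
Number of 3-grams = length - 3 + 1 = 5 - 3 + 1
= 3


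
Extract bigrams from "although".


Word: "although" (length 8)
Number of bigrams = 8 - 2 + 1 = 7
  Position 0: "al"
  Position 1: "lt"
  Position 2: "th"
  Position 3: "ho"
  Position 4: "ou"
  Position 5: "ug"
  Position 6: "gh"
Bigrams = "al", "lt", "th", "ho", "ou", "ug", "gh"


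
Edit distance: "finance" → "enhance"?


Word 1: "finance" (length 7)
Word 2: "enhance" (length 7)
One optimal edit sequence (insert/delete/substitute each cost 1):
  1. substitute 'f' -> 'e'  (+1)
  2. substitute 'i' -> 'n'  (+1)
  3. substitute 'n' -> 'h'  (+1)
  4. keep 'a'
  5. keep 'n'
  6. keep 'c'
  7. keep 'e'
Total edit operations: 3
Edit distance = 3


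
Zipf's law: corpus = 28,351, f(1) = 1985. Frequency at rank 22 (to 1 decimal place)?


Zipf's law: f(r) = f(1) / r
f(1) = 1985
f(22) = 1985 / 22
= 90.2 occurrences


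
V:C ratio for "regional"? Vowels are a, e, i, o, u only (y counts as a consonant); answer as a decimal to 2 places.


Word: "regional"
Vowels (a,e,i,o,u): 4
Consonants: 4
Ratio = 4/4
= 1.00


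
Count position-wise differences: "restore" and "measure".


Comparing character by character (same length = 7):
  Pos 0: 'r' vs 'm' !=
  Pos 1: 'e' vs 'e' =
  Pos 2: 's' vs 'a' !=
  Pos 3: 't' vs 's' !=
  Pos 4: 'o' vs 'u' !=
  Pos 5: 'r' vs 'r' =
  Pos 6: 'e' vs 'e' =
Hamming distance = 4


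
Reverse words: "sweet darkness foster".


Original: "sweet darkness foster"
Words (1..n): sweet | darkness | foster
Reversed (n..1): foster | darkness | sweet
Result = "foster darkness sweet"


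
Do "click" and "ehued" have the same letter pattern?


Pattern of "click": [0, 1, 2, 0, 3]
Pattern of "ehued": [0, 1, 2, 0, 3]
Patterns match
Same pattern = Yes


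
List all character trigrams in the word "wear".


Word: "wear" (length 4)
Number of trigrams = 4 - 3 + 1 = 2
  Position 0: "wea"
  Position 1: "ear"
Trigrams = "wea", "ear"


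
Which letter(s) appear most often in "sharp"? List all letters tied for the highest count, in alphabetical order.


Word: "sharp"
Letter counts:
  'a': 1
  'h': 1
  'p': 1
  'r': 1
  's': 1
Maximum count = 1
Most frequent = 'a', 'h', 'p', 'r', 's' (1 time each)


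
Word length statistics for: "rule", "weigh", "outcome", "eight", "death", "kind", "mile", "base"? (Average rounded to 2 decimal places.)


Lengths: "rule"=4, "weigh"=5, "outcome"=7, "eight"=5, "death"=5, "kind"=4, "mile"=4, "base"=4
Sum = 38, Count = 8
Average = 38/8 = 4.75
= avg=4.75, min=4, max=7


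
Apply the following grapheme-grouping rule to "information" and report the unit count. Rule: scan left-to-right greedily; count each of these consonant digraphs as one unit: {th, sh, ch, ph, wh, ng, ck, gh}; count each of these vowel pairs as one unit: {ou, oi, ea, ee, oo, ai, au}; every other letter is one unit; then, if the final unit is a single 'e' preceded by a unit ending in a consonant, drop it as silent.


Word: "information" (11 letters)
Left-to-right scan:
  [1] 'i' (letter)
  [2] 'n' (letter)
  [3] 'f' (letter)
  [4] 'o' (letter)
  [5] 'r' (letter)
  [6] 'm' (letter)
  [7] 'a' (letter)
  [8] 't' (letter)
  [9] 'i' (letter)
  [10] 'o' (letter)
  [11] 'n' (letter)
Units from scan: 11
Sound units = 11 units


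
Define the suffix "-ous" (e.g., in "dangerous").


Suffix: -ous
As in: dangerous -> danger + -ous
Meaning = having quality of


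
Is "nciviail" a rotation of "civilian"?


Word: "civilian", Candidate: "nciviail"
Method: check if candidate is substring of word+word
"civiliancivilian" contains "nciviail"? No
Is rotation = No


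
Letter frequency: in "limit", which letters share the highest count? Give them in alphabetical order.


Word: "limit"
Letter counts:
  'i': 2
  'l': 1
  'm': 1
  't': 1
Maximum count = 2
Most frequent = 'i' (2 times each)


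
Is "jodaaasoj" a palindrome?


Word: "jodaaasoj"
Reversed: "josaaadoj"
Forward == Backward? jodaaasoj != josaaadoj
Palindrome = No


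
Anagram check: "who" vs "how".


Word 1: "who" → sorted: how
Word 2: "how" → sorted: how
Same letters? how == how
Anagram = Yes


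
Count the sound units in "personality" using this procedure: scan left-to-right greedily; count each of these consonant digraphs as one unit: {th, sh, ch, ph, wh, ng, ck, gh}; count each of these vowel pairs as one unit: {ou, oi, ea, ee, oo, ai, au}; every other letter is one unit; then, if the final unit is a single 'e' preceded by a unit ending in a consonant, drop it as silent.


Word: "personality" (11 letters)
Left-to-right scan:
  1. 'p' (letter)
  2. 'e' (letter)
  3. 'r' (letter)
  4. 's' (letter)
  5. 'o' (letter)
  6. 'n' (letter)
  7. 'a' (letter)
  8. 'l' (letter)
  9. 'i' (letter)
  10. 't' (letter)
  11. 'y' (letter)
Units from scan: 11
Sound units = 11 units


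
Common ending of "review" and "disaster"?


Word 1: "review"
Word 2: "disaster"
Comparing from end:
  Pos -1: 'w' != 'r' (stop)
LCS = "" (length 0)


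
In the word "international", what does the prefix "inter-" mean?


Prefix: inter-
Example: international = inter- + national
Meaning = between


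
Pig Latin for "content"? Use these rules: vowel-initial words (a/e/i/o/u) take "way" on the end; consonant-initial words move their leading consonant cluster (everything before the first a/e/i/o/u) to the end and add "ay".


Word: "content"
Starts with consonant(s) → move to end, add 'ay'
Consonant cluster: "c"
Pig Latin = "ontentcay"


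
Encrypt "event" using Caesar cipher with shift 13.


Word: "event"
Shift: 13
Each letter → (letter + shift) mod 26:
  'e' (4) + 13 = 17 → 'r'
  'v' (21) + 13 = 8 → 'i'
  'e' (4) + 13 = 17 → 'r'
  'n' (13) + 13 = 0 → 'a'
  't' (19) + 13 = 6 → 'g'
Result = "rirag"


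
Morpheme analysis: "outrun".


Word: "outrun"
Morphemes: out- | run
Each morpheme carries meaning
= 2 morphemes


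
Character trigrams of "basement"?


Word: "basement" (length 8)
Number of trigrams = 8 - 3 + 1 = 6
  Position 0: "bas"
  Position 1: "ase"
  Position 2: "sem"
  Position 3: "eme"
  Position 4: "men"
  Position 5: "ent"
Trigrams = "bas", "ase", "sem", "eme", "men", "ent"


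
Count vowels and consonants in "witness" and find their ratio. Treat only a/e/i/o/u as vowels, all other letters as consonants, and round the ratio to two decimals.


Word: "witness"
Vowels (a,e,i,o,u): 2
Consonants: 5
Ratio = 2/5
= 0.40


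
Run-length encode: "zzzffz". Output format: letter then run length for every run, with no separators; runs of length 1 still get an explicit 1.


String: "zzzffz"
Scanning for consecutive runs:
  'z' x 3
  'f' x 2
  'z' x 1
RLE = "z3f2z1"


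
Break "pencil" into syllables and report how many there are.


Word: "pencil"
Syllable breakdown: pen / cil
Counting: 2 parts
= 2 syllables


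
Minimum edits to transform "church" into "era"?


Word 1: "church" (length 6)
Word 2: "era" (length 3)
One optimal edit sequence (insert/delete/substitute each cost 1):
  1. delete 'c'  (+1)
  2. delete 'h'  (+1)
  3. substitute 'u' -> 'e'  (+1)
  4. keep 'r'
  5. delete 'c'  (+1)
  6. substitute 'h' -> 'a'  (+1)
Total edit operations: 5
Edit distance = 5


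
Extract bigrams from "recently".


Word: "recently" (length 8)
Number of bigrams = 8 - 2 + 1 = 7
  Position 0: "re"
  Position 1: "ec"
  Position 2: "ce"
  Position 3: "en"
  Position 4: "nt"
  Position 5: "tl"
  Position 6: "ly"
Bigrams = "re", "ec", "ce", "en", "nt", "tl", "ly"


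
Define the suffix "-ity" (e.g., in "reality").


Suffix: -ity
As in: reality -> real + -ity
Meaning = quality of


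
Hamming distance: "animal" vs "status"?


Comparing character by character (same length = 6):
  Pos 0: 'a' vs 's' !=
  Pos 1: 'n' vs 't' !=
  Pos 2: 'i' vs 'a' !=
  Pos 3: 'm' vs 't' !=
  Pos 4: 'a' vs 'u' !=
  Pos 5: 'l' vs 's' !=
Hamming distance = 6


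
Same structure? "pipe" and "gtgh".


Pattern of "pipe": [0, 1, 0, 2]
Pattern of "gtgh": [0, 1, 0, 2]
Patterns match
Same pattern = Yes


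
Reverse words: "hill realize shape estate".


Original: "hill realize shape estate"
Words (1..n): hill | realize | shape | estate
Reversed (n..1): estate | shape | realize | hill
Result = "estate shape realize hill"


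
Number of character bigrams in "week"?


Word: "week" (length 4)
Number of 2-grams = length - 2 + 1 = 4 - 2 + 1
= 3


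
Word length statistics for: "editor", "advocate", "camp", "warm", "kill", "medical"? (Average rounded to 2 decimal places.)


Lengths: "editor"=6, "advocate"=8, "camp"=4, "warm"=4, "kill"=4, "medical"=7
Sum = 33, Count = 6
Average = 33/6 = 5.50
= avg=5.50, min=4, max=8


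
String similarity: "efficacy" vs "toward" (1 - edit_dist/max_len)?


Word 1: "efficacy" (length 8)
Word 2: "toward" (length 6)
One optimal edit sequence:
  1. delete 'e'  (+1)
  2. delete 'f'  (+1)
  3. substitute 'f' -> 't'  (+1)
  4. substitute 'i' -> 'o'  (+1)
  5. substitute 'c' -> 'w'  (+1)
  6. keep 'a'
  7. substitute 'c' -> 'r'  (+1)
  8. substitute 'y' -> 'd'  (+1)
Edit distance = 7
Max length = max(8, 6) = 8
Similarity = 1 - 7/8
= 0.1250


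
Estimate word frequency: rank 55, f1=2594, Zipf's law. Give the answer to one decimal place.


Zipf's law: f(r) = f(1) / r
f(1) = 2594
f(55) = 2594 / 55
= 47.2 occurrences


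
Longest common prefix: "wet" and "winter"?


Word 1: "wet"
Word 2: "winter"
Comparing from start:
  Pos 0: 'w' == 'w'
  Pos 1: 'e' != 'i' (stop)
LCP = "w" (length 1)


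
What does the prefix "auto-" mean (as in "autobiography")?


Prefix: auto-
Example: autobiography (auto- + biography)
Meaning = self


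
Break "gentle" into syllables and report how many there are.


Word: "gentle"
Syllable breakdown: gen | tle
Counting: 2 parts
= 2 syllables


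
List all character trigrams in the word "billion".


Word: "billion" (length 7)
Number of trigrams = 7 - 3 + 1 = 5
  Position 0: "bil"
  Position 1: "ill"
  Position 2: "lli"
  Position 3: "lio"
  Position 4: "ion"
Trigrams = "bil", "ill", "lli", "lio", "ion"


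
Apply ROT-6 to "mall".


Word: "mall"
Shift: 6
Each letter → (letter + shift) mod 26:
  'm' (12) + 6 = 18 → 's'
  'a' (0) + 6 = 6 → 'g'
  'l' (11) + 6 = 17 → 'r'
  'l' (11) + 6 = 17 → 'r'
Result = "sgrr"


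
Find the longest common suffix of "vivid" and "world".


Word 1: "vivid"
Word 2: "world"
Comparing from end:
  Pos -1: 'd' == 'd'
  Pos -2: 'i' != 'l' (stop)
LCS = "d" (length 1)


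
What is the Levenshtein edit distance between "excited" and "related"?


Word 1: "excited" (length 7)
Word 2: "related" (length 7)
One optimal edit sequence (insert/delete/substitute each cost 1):
  1. substitute 'e' -> 'r'  (+1)
  2. substitute 'x' -> 'e'  (+1)
  3. substitute 'c' -> 'l'  (+1)
  4. substitute 'i' -> 'a'  (+1)
  5. keep 't'
  6. keep 'e'
  7. keep 'd'
Total edit operations: 4
Edit distance = 4


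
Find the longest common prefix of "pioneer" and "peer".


Word 1: "pioneer"
Word 2: "peer"
Comparing from start:
  Pos 0: 'p' == 'p'
  Pos 1: 'i' != 'e' (stop)
LCP = "p" (length 1)


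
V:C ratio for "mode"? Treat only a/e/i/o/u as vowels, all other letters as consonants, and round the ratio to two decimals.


Word: "mode"
Vowels (a,e,i,o,u): 2
Consonants: 2
Ratio = 2/2
= 1.00


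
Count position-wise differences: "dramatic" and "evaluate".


Comparing character by character (same length = 8):
  Pos 0: 'd' vs 'e' !=
  Pos 1: 'r' vs 'v' !=
  Pos 2: 'a' vs 'a' =
  Pos 3: 'm' vs 'l' !=
  Pos 4: 'a' vs 'u' !=
  Pos 5: 't' vs 'a' !=
  Pos 6: 'i' vs 't' !=
  Pos 7: 'c' vs 'e' !=
Hamming distance = 7


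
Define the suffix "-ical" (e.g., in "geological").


Suffix: -ical
As in: geological -> geology + -ical, with a spelling change
Meaning = relating to


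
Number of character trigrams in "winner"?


Word: "winner" (length 6)
Number of 3-grams = length - 3 + 1 = 6 - 3 + 1
= 4


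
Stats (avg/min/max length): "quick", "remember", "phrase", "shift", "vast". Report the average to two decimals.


Lengths: "quick"=5, "remember"=8, "phrase"=6, "shift"=5, "vast"=4
Sum = 28, Count = 5
Average = 28/5 = 5.60
= avg=5.60, min=4, max=8


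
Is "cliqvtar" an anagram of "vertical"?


Word 1: "vertical" → sorted: aceilrtv
Word 2: "cliqvtar" → sorted: acilqrtv
Same letters? aceilrtv != acilqrtv
Anagram = No
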